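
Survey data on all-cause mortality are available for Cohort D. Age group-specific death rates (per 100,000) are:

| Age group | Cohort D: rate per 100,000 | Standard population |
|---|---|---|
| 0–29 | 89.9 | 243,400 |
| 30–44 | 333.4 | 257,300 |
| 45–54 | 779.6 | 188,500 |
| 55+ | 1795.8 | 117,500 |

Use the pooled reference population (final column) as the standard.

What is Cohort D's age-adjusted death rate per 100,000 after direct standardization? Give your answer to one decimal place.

577.2

Standard total = 806,700; weights = 0.3017, 0.3190, 0.2337, 0.1457.
Standardized rate: 0.3017×89.9 + 0.3190×333.4 + 0.2337×779.6 + 0.1457×1795.8 = 577.1992 per 100,000.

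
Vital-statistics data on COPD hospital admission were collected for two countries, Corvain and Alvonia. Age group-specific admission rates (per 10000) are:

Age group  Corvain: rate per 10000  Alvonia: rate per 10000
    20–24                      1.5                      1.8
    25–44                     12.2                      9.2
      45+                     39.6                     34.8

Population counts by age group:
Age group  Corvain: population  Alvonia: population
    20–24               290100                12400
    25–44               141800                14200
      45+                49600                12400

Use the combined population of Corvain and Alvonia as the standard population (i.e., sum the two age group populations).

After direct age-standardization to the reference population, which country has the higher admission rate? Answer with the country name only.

Corvain

Combined standard total = 520500; weights = 0.5812, 0.2997, 0.1191.
Corvain: 0.5812×1.5 + 0.2997×12.2 + 0.1191×39.6 = 9.2452 per 10000.
Alvonia: 0.5812×1.8 + 0.2997×9.2 + 0.1191×34.8 = 7.9487 per 10000.
The crude rates (8.58 vs 14.99) would put Alvonia higher, but that reflects its age composition; once standardized to a common age structure, Corvain has the higher underlying rate.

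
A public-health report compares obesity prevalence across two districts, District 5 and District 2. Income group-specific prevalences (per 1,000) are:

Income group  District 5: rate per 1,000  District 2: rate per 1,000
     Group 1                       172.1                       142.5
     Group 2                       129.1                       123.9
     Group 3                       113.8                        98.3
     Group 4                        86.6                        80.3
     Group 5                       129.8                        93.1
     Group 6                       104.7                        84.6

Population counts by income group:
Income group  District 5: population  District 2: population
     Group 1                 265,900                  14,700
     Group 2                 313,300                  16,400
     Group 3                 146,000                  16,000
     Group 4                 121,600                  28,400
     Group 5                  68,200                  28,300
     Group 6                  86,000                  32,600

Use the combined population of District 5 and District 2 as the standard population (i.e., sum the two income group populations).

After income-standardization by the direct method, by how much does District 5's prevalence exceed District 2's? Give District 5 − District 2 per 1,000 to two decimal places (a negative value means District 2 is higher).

Combined standard total = 1,137,400; weights = 0.2467, 0.2899, 0.1424, 0.1319, 0.0848, 0.1043.
District 5: 0.2467×172.1 + 0.2899×129.1 + 0.1424×113.8 + 0.1319×86.6 + 0.0848×129.8 + 0.1043×104.7 = 129.4393 per 1,000.
District 2: 0.2467×142.5 + 0.2899×123.9 + 0.1424×98.3 + 0.1319×80.3 + 0.0848×93.1 + 0.1043×84.6 = 112.3814 per 1,000.
Difference = 129.4393 − 112.3814 = 17.0579.

17.06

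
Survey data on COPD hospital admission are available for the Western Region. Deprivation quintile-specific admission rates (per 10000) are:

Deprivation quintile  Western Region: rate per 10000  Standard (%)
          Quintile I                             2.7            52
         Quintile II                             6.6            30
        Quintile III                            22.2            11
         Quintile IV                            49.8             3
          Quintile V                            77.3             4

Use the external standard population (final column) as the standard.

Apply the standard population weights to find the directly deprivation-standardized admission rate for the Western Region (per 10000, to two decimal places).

Standard weights: 0.52, 0.30, 0.11, 0.03, 0.04.
Standardized rate: 0.5200×2.7 + 0.3000×6.6 + 0.1100×22.2 + 0.0300×49.8 + 0.0400×77.3 = 10.4120 per 10000.

10.41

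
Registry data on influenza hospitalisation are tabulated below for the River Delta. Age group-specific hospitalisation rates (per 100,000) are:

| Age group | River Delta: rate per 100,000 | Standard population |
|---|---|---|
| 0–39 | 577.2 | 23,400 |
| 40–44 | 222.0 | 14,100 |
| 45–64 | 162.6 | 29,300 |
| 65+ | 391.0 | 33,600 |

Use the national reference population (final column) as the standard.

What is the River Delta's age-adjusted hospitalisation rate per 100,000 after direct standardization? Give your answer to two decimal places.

Standard total = 100,400; weights = 0.2331, 0.1404, 0.2918, 0.3347.
Standardized rate: 0.2331×577.2 + 0.1404×222.0 + 0.2918×162.6 + 0.3347×391.0 = 344.0086 per 100,000.

344.01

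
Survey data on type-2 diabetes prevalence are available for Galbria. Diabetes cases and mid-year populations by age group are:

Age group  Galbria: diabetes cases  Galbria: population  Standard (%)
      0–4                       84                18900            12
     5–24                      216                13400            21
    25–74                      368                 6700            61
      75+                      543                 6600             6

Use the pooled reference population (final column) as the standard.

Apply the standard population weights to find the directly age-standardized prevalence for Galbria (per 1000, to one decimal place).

42.4

Age-specific rates per 1000 for Galbria: 4.444, 16.119, 54.925, 82.273.
Standard weights: 0.12, 0.21, 0.61, 0.06.
Standardized rate: 0.1200×4.444 + 0.2100×16.119 + 0.6100×54.925 + 0.0600×82.273 = 42.3592 per 1000.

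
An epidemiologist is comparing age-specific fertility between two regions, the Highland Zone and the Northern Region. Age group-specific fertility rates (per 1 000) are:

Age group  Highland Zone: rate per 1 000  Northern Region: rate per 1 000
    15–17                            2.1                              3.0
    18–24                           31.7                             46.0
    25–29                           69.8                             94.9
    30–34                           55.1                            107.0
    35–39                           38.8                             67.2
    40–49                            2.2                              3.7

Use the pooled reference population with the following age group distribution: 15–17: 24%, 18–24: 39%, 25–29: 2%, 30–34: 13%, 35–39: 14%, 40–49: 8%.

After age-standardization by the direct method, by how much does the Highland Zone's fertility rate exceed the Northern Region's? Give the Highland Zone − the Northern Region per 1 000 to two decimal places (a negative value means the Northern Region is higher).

Standard weights: 0.24, 0.39, 0.02, 0.13, 0.14, 0.08.
The Highland Zone: 0.2400×2.1 + 0.3900×31.7 + 0.0200×69.8 + 0.1300×55.1 + 0.1400×38.8 + 0.0800×2.2 = 27.0340 per 1 000.
The Northern Region: 0.2400×3.0 + 0.3900×46.0 + 0.0200×94.9 + 0.1300×107.0 + 0.1400×67.2 + 0.0800×3.7 = 44.1720 per 1 000.
Difference = 27.0340 − 44.1720 = -17.1380.

-17.14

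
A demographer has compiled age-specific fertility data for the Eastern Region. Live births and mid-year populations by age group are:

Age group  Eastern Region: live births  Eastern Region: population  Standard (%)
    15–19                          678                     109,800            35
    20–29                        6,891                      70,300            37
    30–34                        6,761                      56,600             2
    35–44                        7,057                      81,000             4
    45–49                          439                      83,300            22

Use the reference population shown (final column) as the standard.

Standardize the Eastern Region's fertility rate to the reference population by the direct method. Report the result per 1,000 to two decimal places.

45.46

Age-specific rates per 1,000 for the Eastern Region: 6.175, 98.023, 119.452, 87.123, 5.270.
Standard weights: 0.35, 0.37, 0.02, 0.04, 0.22.
Standardized rate: 0.3500×6.175 + 0.3700×98.023 + 0.0200×119.452 + 0.0400×87.123 + 0.2200×5.270 = 45.4630 per 1,000.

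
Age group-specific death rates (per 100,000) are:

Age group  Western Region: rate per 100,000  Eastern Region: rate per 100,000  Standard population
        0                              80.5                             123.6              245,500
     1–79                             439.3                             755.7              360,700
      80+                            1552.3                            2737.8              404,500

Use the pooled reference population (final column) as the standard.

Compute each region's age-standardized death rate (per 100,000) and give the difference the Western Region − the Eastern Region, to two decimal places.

Standard total = 1,010,700; weights = 0.2429, 0.3569, 0.4002.
The Western Region: 0.2429×80.5 + 0.3569×439.3 + 0.4002×1552.3 = 797.5894 per 100,000.
The Eastern Region: 0.2429×123.6 + 0.3569×755.7 + 0.4002×2737.8 = 1395.4337 per 100,000.
Difference = 797.5894 − 1395.4337 = -597.8443.

-597.84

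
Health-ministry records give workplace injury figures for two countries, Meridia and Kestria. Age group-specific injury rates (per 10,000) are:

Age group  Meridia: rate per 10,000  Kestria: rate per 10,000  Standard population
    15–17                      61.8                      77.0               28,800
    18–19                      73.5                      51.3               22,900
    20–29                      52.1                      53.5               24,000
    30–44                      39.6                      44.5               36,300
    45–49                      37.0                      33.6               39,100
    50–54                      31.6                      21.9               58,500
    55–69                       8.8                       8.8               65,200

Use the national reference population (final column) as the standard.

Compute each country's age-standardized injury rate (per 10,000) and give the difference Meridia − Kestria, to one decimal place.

Standard total = 274,800; weights = 0.1048, 0.0833, 0.0873, 0.1321, 0.1423, 0.2129, 0.2373.
Meridia: 0.1048×61.8 + 0.0833×73.5 + 0.0873×52.1 + 0.1321×39.6 + 0.1423×37.0 + 0.2129×31.6 + 0.2373×8.8 = 36.4626 per 10,000.
Kestria: 0.1048×77.0 + 0.0833×51.3 + 0.0873×53.5 + 0.1321×44.5 + 0.1423×33.6 + 0.2129×21.9 + 0.2373×8.8 = 34.4265 per 10,000.
Difference = 36.4626 − 34.4265 = 2.0362.

2.0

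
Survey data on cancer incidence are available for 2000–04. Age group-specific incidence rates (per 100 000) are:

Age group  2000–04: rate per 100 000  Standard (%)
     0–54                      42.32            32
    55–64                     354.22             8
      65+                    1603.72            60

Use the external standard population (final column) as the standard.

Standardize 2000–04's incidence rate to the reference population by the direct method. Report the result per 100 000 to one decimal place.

Standard weights: 0.32, 0.08, 0.60.
Standardized rate: 0.3200×42.32 + 0.0800×354.22 + 0.6000×1603.72 = 1004.1120 per 100 000.

1004.1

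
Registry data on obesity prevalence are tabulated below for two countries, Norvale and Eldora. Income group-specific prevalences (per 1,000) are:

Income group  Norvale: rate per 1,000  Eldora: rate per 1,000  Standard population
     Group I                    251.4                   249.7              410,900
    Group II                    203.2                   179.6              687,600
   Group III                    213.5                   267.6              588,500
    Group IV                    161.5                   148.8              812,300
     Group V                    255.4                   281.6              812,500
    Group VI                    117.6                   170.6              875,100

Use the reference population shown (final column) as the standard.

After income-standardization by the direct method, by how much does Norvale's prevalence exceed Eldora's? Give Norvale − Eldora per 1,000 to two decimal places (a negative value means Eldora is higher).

Standard total = 4,186,900; weights = 0.0981, 0.1642, 0.1406, 0.1940, 0.1941, 0.2090.
Norvale: 0.0981×251.4 + 0.1642×203.2 + 0.1406×213.5 + 0.1940×161.5 + 0.1941×255.4 + 0.2090×117.6 = 193.5265 per 1,000.
Eldora: 0.0981×249.7 + 0.1642×179.6 + 0.1406×267.6 + 0.1940×148.8 + 0.1941×281.6 + 0.2090×170.6 = 210.7859 per 1,000.
Difference = 193.5265 − 210.7859 = -17.2594.

-17.26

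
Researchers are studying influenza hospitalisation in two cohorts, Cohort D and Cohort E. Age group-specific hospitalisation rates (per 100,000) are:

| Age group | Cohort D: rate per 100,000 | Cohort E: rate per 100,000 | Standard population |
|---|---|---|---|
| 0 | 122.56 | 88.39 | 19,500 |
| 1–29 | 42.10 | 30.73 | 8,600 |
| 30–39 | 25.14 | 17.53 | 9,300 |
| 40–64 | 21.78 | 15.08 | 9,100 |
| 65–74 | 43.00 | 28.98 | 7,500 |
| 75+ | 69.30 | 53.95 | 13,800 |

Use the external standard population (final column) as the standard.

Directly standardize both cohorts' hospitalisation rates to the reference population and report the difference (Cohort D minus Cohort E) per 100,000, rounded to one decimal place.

Standard total = 67,800; weights = 0.2876, 0.1268, 0.1372, 0.1342, 0.1106, 0.2035.
Cohort D: 0.2876×122.56 + 0.1268×42.10 + 0.1372×25.14 + 0.1342×21.78 + 0.1106×43.00 + 0.2035×69.30 = 65.8233 per 100,000.
Cohort E: 0.2876×88.39 + 0.1268×30.73 + 0.1372×17.53 + 0.1342×15.08 + 0.1106×28.98 + 0.2035×53.95 = 47.9351 per 100,000.
Difference = 65.8233 − 47.9351 = 17.8882.

17.9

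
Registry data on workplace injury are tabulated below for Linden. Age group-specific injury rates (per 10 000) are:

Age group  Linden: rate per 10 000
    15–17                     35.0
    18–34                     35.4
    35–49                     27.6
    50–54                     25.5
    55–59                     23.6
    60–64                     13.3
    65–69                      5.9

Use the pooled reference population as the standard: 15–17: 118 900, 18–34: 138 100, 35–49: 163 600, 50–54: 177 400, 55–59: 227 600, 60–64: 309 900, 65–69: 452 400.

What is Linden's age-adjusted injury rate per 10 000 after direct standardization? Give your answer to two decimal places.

Standard total = 1 587 900; weights = 0.0749, 0.0870, 0.1030, 0.1117, 0.1433, 0.1952, 0.2849.
Standardized rate: 0.0749×35.0 + 0.0870×35.4 + 0.1030×27.6 + 0.1117×25.5 + 0.1433×23.6 + 0.1952×13.3 + 0.2849×5.9 = 19.0513 per 10 000.

19.05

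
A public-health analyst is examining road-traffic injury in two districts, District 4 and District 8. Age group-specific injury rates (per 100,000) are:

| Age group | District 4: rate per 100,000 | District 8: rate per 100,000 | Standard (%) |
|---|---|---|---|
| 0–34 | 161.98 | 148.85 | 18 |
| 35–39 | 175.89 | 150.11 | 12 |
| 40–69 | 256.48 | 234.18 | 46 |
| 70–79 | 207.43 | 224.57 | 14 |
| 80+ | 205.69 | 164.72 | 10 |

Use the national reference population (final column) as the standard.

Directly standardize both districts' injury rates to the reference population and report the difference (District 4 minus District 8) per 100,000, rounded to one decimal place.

Standard weights: 0.18, 0.12, 0.46, 0.14, 0.10.
District 4: 0.1800×161.98 + 0.1200×175.89 + 0.4600×256.48 + 0.1400×207.43 + 0.1000×205.69 = 217.8532 per 100,000.
District 8: 0.1800×148.85 + 0.1200×150.11 + 0.4600×234.18 + 0.1400×224.57 + 0.1000×164.72 = 200.4408 per 100,000.
Difference = 217.8532 − 200.4408 = 17.4124.

17.4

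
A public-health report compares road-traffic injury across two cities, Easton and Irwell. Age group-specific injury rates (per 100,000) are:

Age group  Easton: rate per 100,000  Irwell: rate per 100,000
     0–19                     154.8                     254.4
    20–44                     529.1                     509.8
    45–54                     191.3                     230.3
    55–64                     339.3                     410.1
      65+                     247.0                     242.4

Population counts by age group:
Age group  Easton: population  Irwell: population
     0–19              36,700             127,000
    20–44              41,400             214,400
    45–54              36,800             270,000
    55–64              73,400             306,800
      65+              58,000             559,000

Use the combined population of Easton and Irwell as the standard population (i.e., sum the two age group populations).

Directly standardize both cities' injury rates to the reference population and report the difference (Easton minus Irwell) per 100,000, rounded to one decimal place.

Combined standard total = 1,723,500; weights = 0.0950, 0.1484, 0.1780, 0.2206, 0.3580.
Easton: 0.0950×154.8 + 0.1484×529.1 + 0.1780×191.3 + 0.2206×339.3 + 0.3580×247.0 = 290.5577 per 100,000.
Irwell: 0.0950×254.4 + 0.1484×509.8 + 0.1780×230.3 + 0.2206×410.1 + 0.3580×242.4 = 318.0673 per 100,000.
Difference = 290.5577 − 318.0673 = -27.5096.

-27.5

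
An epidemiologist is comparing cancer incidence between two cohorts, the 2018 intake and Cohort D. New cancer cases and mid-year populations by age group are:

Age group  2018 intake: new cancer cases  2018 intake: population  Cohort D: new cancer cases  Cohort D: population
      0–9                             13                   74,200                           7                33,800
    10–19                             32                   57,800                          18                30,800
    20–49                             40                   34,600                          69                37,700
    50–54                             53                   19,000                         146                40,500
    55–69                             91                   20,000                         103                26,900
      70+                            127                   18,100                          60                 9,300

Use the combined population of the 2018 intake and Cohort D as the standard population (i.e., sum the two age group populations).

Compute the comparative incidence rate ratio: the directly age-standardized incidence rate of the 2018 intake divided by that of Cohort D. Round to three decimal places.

0.930

Age-specific rates per 100,000 for the 2018 intake: 17.52, 55.36, 115.61, 278.95, 455.00, 701.66.
For Cohort D: 20.71, 58.44, 183.02, 360.49, 382.90, 645.16.
Combined standard total = 402,700; weights = 0.2682, 0.2200, 0.1795, 0.1478, 0.1165, 0.0680.
The 2018 intake: 0.2682×17.52 + 0.2200×55.36 + 0.1795×115.61 + 0.1478×278.95 + 0.1165×455.00 + 0.0680×701.66 = 179.5829 per 100,000.
Cohort D: 0.2682×20.71 + 0.2200×58.44 + 0.1795×183.02 + 0.1478×360.49 + 0.1165×382.90 + 0.0680×645.16 = 193.0271 per 100,000.
Ratio = 179.5829 ÷ 193.0271 = 0.93035.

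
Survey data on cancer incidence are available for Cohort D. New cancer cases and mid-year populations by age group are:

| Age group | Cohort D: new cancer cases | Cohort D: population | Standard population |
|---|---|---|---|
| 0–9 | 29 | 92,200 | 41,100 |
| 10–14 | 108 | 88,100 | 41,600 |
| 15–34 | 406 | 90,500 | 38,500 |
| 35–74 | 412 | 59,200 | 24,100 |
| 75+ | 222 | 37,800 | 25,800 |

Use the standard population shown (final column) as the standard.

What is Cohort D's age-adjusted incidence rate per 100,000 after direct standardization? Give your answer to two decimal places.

324.89

Age-specific rates per 100,000 for Cohort D: 31.45, 122.59, 448.62, 695.95, 587.30.
Standard total = 171,100; weights = 0.2402, 0.2431, 0.2250, 0.1409, 0.1508.
Standardized rate: 0.2402×31.45 + 0.2431×122.59 + 0.2250×448.62 + 0.1409×695.95 + 0.1508×587.30 = 324.8913 per 100,000.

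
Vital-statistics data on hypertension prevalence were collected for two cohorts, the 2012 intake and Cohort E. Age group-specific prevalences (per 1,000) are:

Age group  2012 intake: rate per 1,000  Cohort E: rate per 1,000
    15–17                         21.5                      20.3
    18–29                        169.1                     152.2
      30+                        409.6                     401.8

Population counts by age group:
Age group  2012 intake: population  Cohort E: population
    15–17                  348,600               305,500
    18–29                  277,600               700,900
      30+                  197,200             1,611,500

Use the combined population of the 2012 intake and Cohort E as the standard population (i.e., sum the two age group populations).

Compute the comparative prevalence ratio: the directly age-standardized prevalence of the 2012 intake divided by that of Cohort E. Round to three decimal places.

Combined standard total = 3,441,300; weights = 0.1901, 0.2843, 0.5256.
The 2012 intake: 0.1901×21.5 + 0.2843×169.1 + 0.5256×409.6 = 267.4486 per 1,000.
Cohort E: 0.1901×20.3 + 0.2843×152.2 + 0.5256×401.8 = 258.3156 per 1,000.
Ratio = 267.4486 ÷ 258.3156 = 1.03536.

1.035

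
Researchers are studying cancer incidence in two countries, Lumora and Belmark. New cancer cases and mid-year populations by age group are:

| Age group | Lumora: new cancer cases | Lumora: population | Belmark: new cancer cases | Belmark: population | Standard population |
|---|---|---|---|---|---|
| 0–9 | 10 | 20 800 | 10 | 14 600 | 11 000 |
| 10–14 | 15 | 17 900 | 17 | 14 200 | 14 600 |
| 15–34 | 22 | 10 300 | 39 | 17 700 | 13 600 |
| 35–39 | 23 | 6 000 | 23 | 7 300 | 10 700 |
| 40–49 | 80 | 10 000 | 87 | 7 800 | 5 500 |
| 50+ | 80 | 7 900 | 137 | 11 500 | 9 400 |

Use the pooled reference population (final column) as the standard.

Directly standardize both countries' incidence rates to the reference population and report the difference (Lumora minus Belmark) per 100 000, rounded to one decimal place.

Age-specific rates per 100 000 for Lumora: 48.08, 83.80, 213.59, 383.33, 800.00, 1012.66.
For Belmark: 68.49, 119.72, 220.34, 315.07, 1115.38, 1191.30.
Standard total = 64 800; weights = 0.1698, 0.2253, 0.2099, 0.1651, 0.0849, 0.1451.
Lumora: 0.1698×48.08 + 0.2253×83.80 + 0.2099×213.59 + 0.1651×383.33 + 0.0849×800.00 + 0.1451×1012.66 = 349.9663 per 100 000.
Belmark: 0.1698×68.49 + 0.2253×119.72 + 0.2099×220.34 + 0.1651×315.07 + 0.0849×1115.38 + 0.1451×1191.30 = 404.3523 per 100 000.
Difference = 349.9663 − 404.3523 = -54.3860.

-54.4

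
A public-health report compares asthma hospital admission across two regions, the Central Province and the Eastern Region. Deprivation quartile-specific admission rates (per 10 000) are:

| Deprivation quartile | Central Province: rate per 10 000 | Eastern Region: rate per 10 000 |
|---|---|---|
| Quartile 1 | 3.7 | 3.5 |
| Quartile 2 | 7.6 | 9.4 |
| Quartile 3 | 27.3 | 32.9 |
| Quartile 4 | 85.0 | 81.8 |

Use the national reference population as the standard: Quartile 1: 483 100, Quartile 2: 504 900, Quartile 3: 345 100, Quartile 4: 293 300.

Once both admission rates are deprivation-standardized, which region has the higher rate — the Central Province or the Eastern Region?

Eastern Region

Standard total = 1 626 400; weights = 0.2970, 0.3104, 0.2122, 0.1803.
The Central Province: 0.2970×3.7 + 0.3104×7.6 + 0.2122×27.3 + 0.1803×85.0 = 24.5797 per 10 000.
The Eastern Region: 0.2970×3.5 + 0.3104×9.4 + 0.2122×32.9 + 0.1803×81.8 = 25.6903 per 10 000.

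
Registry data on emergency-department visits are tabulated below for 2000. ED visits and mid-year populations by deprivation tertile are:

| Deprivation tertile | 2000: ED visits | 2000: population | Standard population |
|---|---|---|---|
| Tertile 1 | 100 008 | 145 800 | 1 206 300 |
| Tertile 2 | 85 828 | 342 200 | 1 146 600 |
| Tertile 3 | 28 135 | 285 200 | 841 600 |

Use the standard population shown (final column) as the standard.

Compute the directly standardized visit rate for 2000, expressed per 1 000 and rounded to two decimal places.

375.03

Deprivation-specific rates per 1 000 for 2000: 685.926, 250.812, 98.650.
Standard total = 3 194 500; weights = 0.3776, 0.3589, 0.2635.
Standardized rate: 0.3776×685.926 + 0.3589×250.812 + 0.2635×98.650 = 375.0314 per 1 000.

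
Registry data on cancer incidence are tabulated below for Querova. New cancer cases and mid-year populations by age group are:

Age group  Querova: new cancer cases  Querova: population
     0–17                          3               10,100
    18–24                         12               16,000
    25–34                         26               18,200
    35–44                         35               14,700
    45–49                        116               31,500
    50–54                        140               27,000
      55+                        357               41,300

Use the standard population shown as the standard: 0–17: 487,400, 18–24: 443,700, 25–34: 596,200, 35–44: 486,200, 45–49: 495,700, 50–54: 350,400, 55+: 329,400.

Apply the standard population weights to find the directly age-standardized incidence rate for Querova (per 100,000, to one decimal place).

Age-specific rates per 100,000 for Querova: 29.70, 75.00, 142.86, 238.10, 368.25, 518.52, 864.41.
Standard total = 3,189,000; weights = 0.1528, 0.1391, 0.1870, 0.1525, 0.1554, 0.1099, 0.1033.
Standardized rate: 0.1528×29.70 + 0.1391×75.00 + 0.1870×142.86 + 0.1525×238.10 + 0.1554×368.25 + 0.1099×518.52 + 0.1033×864.41 = 281.4851 per 100,000.

281.5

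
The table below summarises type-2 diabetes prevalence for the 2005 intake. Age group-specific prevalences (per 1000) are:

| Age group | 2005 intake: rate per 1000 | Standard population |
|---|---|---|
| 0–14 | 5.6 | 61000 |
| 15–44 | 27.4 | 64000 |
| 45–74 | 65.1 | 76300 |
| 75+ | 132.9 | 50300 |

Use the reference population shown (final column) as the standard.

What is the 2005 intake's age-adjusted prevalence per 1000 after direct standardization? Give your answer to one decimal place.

Standard total = 251600; weights = 0.2424, 0.2544, 0.3033, 0.1999.
Standardized rate: 0.2424×5.6 + 0.2544×27.4 + 0.3033×65.1 + 0.1999×132.9 = 54.6391 per 1000.

54.6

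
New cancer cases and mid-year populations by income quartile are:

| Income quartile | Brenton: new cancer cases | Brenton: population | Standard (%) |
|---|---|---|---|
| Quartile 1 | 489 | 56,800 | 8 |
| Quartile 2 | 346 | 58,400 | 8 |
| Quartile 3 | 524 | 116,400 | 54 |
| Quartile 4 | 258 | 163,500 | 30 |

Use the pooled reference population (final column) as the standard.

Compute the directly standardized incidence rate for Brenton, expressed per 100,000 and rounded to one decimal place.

Income-specific rates per 100,000 for Brenton: 860.92, 592.47, 450.17, 157.80.
Standard weights: 0.08, 0.08, 0.54, 0.30.
Standardized rate: 0.0800×860.92 + 0.0800×592.47 + 0.5400×450.17 + 0.3000×157.80 = 406.7027 per 100,000.

406.7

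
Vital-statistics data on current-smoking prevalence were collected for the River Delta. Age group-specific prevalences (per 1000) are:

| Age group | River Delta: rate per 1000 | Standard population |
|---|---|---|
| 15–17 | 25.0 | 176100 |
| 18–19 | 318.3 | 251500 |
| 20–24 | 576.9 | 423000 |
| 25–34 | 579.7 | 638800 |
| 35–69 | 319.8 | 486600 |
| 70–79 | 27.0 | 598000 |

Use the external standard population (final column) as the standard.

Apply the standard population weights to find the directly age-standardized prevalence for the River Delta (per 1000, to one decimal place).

Standard total = 2574000; weights = 0.0684, 0.0977, 0.1643, 0.2482, 0.1890, 0.2323.
Standardized rate: 0.0684×25.0 + 0.0977×318.3 + 0.1643×576.9 + 0.2482×579.7 + 0.1890×319.8 + 0.2323×27.0 = 338.2116 per 1000.

338.2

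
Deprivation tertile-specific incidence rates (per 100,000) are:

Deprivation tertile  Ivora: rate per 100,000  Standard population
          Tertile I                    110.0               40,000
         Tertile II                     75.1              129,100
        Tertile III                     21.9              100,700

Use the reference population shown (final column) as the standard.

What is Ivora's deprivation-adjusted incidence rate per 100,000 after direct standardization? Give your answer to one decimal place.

Standard total = 269,800; weights = 0.1483, 0.4785, 0.3732.
Standardized rate: 0.1483×110.0 + 0.4785×75.1 + 0.3732×21.9 = 60.4179 per 100,000.

60.4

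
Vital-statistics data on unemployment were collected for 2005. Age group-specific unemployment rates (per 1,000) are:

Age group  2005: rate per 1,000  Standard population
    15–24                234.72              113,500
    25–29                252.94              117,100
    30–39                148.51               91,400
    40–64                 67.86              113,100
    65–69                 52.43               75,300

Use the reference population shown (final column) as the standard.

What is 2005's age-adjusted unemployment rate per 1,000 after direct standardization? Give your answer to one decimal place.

159.6

Standard total = 510,400; weights = 0.2224, 0.2294, 0.1791, 0.2216, 0.1475.
Standardized rate: 0.2224×234.72 + 0.2294×252.94 + 0.1791×148.51 + 0.2216×67.86 + 0.1475×52.43 = 159.5940 per 1,000.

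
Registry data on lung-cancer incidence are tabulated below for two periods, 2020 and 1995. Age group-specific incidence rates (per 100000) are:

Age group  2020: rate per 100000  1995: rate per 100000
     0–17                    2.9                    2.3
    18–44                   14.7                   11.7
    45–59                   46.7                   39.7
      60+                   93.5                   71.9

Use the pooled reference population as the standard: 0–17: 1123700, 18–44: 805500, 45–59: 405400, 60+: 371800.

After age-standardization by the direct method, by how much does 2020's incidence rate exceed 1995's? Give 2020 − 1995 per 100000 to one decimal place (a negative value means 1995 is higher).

5.2

Standard total = 2706400; weights = 0.4152, 0.2976, 0.1498, 0.1374.
2020: 0.4152×2.9 + 0.2976×14.7 + 0.1498×46.7 + 0.1374×93.5 = 25.4194 per 100000.
1995: 0.4152×2.3 + 0.2976×11.7 + 0.1498×39.7 + 0.1374×71.9 = 20.2615 per 100000.
Difference = 25.4194 − 20.2615 = 5.1579.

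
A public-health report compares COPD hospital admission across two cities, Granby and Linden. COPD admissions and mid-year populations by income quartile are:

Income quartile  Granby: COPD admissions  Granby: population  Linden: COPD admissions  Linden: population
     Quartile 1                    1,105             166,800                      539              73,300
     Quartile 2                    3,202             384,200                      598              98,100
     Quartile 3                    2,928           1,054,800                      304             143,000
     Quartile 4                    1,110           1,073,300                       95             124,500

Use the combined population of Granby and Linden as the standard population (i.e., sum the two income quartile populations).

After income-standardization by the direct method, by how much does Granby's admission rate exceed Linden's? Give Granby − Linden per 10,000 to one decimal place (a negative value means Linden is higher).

6.4

Income-specific rates per 10,000 for Granby: 66.25, 83.34, 27.76, 10.34.
For Linden: 73.53, 60.96, 21.26, 7.63.
Combined standard total = 3,118,000; weights = 0.0770, 0.1547, 0.3842, 0.3842.
Granby: 0.0770×66.25 + 0.1547×83.34 + 0.3842×27.76 + 0.3842×10.34 = 32.6295 per 10,000.
Linden: 0.0770×73.53 + 0.1547×60.96 + 0.3842×21.26 + 0.3842×7.63 = 26.1896 per 10,000.
Difference = 32.6295 − 26.1896 = 6.4399.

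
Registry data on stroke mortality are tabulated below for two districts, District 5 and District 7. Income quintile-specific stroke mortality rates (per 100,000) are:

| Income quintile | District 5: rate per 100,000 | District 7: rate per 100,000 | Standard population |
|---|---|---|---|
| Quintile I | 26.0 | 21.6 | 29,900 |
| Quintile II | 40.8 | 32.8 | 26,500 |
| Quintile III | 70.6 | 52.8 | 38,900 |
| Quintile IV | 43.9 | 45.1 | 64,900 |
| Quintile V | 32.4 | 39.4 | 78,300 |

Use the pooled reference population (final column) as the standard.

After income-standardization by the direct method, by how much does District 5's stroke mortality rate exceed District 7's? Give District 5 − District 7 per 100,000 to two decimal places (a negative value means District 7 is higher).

1.72

Standard total = 238,500; weights = 0.1254, 0.1111, 0.1631, 0.2721, 0.3283.
District 5: 0.1254×26.0 + 0.1111×40.8 + 0.1631×70.6 + 0.2721×43.9 + 0.3283×32.4 = 41.8909 per 100,000.
District 7: 0.1254×21.6 + 0.1111×32.8 + 0.1631×52.8 + 0.2721×45.1 + 0.3283×39.4 = 40.1718 per 100,000.
Difference = 41.8909 − 40.1718 = 1.7191.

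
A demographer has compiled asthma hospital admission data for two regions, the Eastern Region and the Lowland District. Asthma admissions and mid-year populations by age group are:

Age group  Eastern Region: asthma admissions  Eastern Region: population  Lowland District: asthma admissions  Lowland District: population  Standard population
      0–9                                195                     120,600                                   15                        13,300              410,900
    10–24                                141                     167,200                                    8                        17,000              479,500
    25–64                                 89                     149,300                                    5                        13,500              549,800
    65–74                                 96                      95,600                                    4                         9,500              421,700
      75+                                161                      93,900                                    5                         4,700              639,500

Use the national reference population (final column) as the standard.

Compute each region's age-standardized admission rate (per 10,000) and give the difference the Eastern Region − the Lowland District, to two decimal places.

4.66

Age-specific rates per 10,000 for the Eastern Region: 16.17, 8.43, 5.96, 10.04, 17.15.
For the Lowland District: 11.28, 4.71, 3.70, 4.21, 10.64.
Standard total = 2,501,400; weights = 0.1643, 0.1917, 0.2198, 0.1686, 0.2557.
The Eastern Region: 0.1643×16.17 + 0.1917×8.43 + 0.2198×5.96 + 0.1686×10.04 + 0.2557×17.15 = 11.6592 per 10,000.
The Lowland District: 0.1643×11.28 + 0.1917×4.71 + 0.2198×3.70 + 0.1686×4.21 + 0.2557×10.64 = 6.9984 per 10,000.
Difference = 11.6592 − 6.9984 = 4.6609.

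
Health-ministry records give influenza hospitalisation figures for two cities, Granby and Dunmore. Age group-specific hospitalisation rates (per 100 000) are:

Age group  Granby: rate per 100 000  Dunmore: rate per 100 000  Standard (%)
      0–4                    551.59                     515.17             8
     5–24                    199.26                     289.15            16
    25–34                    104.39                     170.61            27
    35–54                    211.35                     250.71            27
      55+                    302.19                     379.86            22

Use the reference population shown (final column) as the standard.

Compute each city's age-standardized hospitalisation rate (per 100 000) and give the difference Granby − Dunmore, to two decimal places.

-57.06

Standard weights: 0.08, 0.16, 0.27, 0.27, 0.22.
Granby: 0.0800×551.59 + 0.1600×199.26 + 0.2700×104.39 + 0.2700×211.35 + 0.2200×302.19 = 227.7404 per 100 000.
Dunmore: 0.0800×515.17 + 0.1600×289.15 + 0.2700×170.61 + 0.2700×250.71 + 0.2200×379.86 = 284.8032 per 100 000.
Difference = 227.7404 − 284.8032 = -57.0628.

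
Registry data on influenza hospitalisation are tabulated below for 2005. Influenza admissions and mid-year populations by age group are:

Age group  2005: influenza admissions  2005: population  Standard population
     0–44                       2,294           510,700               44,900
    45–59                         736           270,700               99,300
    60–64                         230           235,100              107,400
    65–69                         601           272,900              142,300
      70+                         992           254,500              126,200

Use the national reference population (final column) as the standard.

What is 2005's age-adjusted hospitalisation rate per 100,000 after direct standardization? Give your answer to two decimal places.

265.72

Age-specific rates per 100,000 for 2005: 449.19, 271.89, 97.83, 220.23, 389.78.
Standard total = 520,100; weights = 0.0863, 0.1909, 0.2065, 0.2736, 0.2426.
Standardized rate: 0.0863×449.19 + 0.1909×271.89 + 0.2065×97.83 + 0.2736×220.23 + 0.2426×389.78 = 265.7240 per 100,000.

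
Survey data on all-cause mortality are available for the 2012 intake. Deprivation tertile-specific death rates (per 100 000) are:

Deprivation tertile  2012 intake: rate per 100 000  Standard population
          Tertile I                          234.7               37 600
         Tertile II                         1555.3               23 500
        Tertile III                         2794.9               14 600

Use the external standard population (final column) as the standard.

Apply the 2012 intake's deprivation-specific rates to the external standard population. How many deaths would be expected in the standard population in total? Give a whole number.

Expected deaths = Σ (standard pop × deprivation-specific rate ÷ 100 000)
= 37 600×234.7/100 000 + 23 500×1555.3/100 000 + 14 600×2794.9/100 000
= 88.25 + 365.50 + 408.06 = 861.80.

862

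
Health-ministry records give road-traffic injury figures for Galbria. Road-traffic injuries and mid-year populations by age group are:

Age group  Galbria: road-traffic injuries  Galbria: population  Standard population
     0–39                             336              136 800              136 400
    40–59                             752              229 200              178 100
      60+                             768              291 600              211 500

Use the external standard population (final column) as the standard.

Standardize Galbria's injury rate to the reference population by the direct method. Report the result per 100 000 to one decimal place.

280.7

Age-specific rates per 100 000 for Galbria: 245.61, 328.10, 263.37.
Standard total = 526 000; weights = 0.2593, 0.3386, 0.4021.
Standardized rate: 0.2593×245.61 + 0.3386×328.10 + 0.4021×263.37 = 280.6838 per 100 000.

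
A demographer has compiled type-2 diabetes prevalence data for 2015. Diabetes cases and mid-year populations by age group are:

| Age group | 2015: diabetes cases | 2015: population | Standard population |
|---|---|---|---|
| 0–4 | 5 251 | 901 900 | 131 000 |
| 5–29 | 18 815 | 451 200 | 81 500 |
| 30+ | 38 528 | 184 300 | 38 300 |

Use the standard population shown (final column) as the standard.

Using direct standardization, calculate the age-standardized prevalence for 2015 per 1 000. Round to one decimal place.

Age-specific rates per 1 000 for 2015: 5.822, 41.700, 209.050.
Standard total = 250 800; weights = 0.5223, 0.3250, 0.1527.
Standardized rate: 0.5223×5.822 + 0.3250×41.700 + 0.1527×209.050 = 48.5163 per 1 000.

48.5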